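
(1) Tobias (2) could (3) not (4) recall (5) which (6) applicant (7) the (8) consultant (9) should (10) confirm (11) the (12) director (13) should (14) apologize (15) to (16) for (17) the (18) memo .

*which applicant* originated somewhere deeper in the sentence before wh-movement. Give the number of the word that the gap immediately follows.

Before movement: The consultant should confirm the director should apologize to which applicant for the memo.
The filler 'which applicant' is interpreted as the object of the preposition 'to'. Fronting leaves a gap immediately after 'to':
Tobias could not recall which applicant the consultant should confirm the director should apologize to ___ for the memo.
'to' is word 15.

15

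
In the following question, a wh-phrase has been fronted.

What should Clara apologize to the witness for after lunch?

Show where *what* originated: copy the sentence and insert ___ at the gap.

Before movement: Clara should apologize to the witness for what after lunch.
'what' is the object of the preposition 'for'. The gap is right after 'for'.

What should Clara apologize to the witness for ___ after lunch?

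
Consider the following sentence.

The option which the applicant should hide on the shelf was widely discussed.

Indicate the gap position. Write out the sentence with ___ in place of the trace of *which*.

The filler 'which' is interpreted as the direct object of 'hide'. The gap is right after 'hide'.

The option which the applicant should hide ___ on the shelf was widely discussed.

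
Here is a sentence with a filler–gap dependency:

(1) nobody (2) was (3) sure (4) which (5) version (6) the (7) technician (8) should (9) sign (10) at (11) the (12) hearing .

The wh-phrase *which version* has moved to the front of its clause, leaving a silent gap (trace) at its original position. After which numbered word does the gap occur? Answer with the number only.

9

Underlying clause: The technician should sign which version at the hearing.
The filler 'which version' is interpreted as the direct object of 'sign'. Wh-movement fronts it, leaving a gap right after 'sign':
Nobody was sure which version the technician should sign ___ at the hearing.
'sign' is word 9.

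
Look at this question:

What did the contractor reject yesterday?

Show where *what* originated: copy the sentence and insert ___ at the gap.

What did the contractor reject ___ yesterday?

Pre-movement form: The contractor did reject what yesterday.
'what' functions as the direct object of 'reject'. The gap is right after 'reject'.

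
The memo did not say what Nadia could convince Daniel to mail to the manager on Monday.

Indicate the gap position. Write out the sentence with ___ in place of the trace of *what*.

Pre-movement form: Nadia could convince Daniel to mail what to the manager on Monday.
'what' is the direct object of 'mail'. The gap is right after 'mail'.

The memo did not say what Nadia could convince Daniel to mail ___ to the manager on Monday.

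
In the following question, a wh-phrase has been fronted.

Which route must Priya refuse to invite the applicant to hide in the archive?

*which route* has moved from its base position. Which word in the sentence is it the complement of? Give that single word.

hide

Underlying clause: Priya must refuse to invite the applicant to hide which route in the archive.
'which route' functions as the direct object of 'hide'. Wh-movement fronts it, leaving a gap right after 'hide':
Which route must Priya refuse to invite the applicant to hide ___ in the archive?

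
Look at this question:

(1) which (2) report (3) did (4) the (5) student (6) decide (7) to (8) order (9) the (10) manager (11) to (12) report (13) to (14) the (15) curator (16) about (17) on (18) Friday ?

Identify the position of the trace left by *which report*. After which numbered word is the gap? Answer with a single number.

Pre-movement form: The student did decide to order the manager to report to the curator about which report on Friday.
'which report' functions as the object of the preposition 'about'. Wh-movement fronts it, leaving a gap right after 'about':
Which report did the student decide to order the manager to report to the curator about ___ on Friday?
'about' is word 16.

16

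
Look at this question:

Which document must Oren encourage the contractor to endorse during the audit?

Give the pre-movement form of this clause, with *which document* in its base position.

'which document' is the direct object of 'endorse'. Fronting leaves a gap immediately after 'endorse':
Which document must Oren encourage the contractor to endorse ___ during the audit?

Oren must encourage the contractor to endorse which document during the audit.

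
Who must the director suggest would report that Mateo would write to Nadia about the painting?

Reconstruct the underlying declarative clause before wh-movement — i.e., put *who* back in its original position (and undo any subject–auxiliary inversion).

The director must suggest who would report that Mateo would write to Nadia about the painting.

'who' functions as the subject of the clause embedded under 'suggest'. Fronting leaves a gap immediately after 'suggest':
Who must the director suggest ___ would report that Mateo would write to Nadia about the painting?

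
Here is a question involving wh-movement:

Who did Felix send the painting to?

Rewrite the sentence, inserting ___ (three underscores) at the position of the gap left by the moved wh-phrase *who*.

Who did Felix send the painting to ___?

Underlying clause: Felix did send the painting to who.
'who' is the object of the preposition 'to' (recipient of 'send'). The gap is right after 'to'.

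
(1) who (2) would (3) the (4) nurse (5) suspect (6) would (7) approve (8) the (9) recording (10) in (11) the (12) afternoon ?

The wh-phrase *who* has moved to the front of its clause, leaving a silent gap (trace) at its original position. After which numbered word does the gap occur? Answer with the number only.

Pre-movement form: The nurse would suspect who would approve the recording in the afternoon.
'who' functions as the subject of the clause embedded under 'suspect'. It moves to the left edge, and the trace sits right after 'suspect':
Who would the nurse suspect ___ would approve the recording in the afternoon?
'suspect' is word 5.

5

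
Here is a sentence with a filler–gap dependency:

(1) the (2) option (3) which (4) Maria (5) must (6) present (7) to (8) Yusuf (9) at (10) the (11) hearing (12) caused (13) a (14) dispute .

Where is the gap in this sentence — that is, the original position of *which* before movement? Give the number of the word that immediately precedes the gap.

6

'which' is the direct object of 'present'. Fronting leaves a gap immediately after 'present':
The option which Maria must present ___ to Yusuf at the hearing caused a dispute.
'present' is word 6.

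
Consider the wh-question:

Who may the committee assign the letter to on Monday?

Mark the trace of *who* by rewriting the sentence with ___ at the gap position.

Who may the committee assign the letter to ___ on Monday?

Before movement: The committee may assign the letter to who on Monday.
The filler 'who' is interpreted as the object of the preposition 'to' (recipient of 'assign'). The gap is right after 'to'.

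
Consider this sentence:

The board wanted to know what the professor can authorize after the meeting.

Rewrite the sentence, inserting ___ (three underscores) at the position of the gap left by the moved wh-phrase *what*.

Pre-movement form: The professor can authorize what after the meeting.
'what' functions as the direct object of 'authorize'. The gap is right after 'authorize'.

The board wanted to know what the professor can authorize ___ after the meeting.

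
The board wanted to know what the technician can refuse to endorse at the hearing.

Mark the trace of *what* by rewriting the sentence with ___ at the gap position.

In situ: The technician can refuse to endorse what at the hearing.
'what' is the direct object of 'endorse'. The gap is right after 'endorse'.

The board wanted to know what the technician can refuse to endorse ___ at the hearing.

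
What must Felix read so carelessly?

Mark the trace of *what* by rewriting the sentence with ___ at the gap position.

What must Felix read ___ so carelessly?

In situ: Felix must read what so carelessly.
'what' functions as the direct object of 'read'. The gap is right after 'read'.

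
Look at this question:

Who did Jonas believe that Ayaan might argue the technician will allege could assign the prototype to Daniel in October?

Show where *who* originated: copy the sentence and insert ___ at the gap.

Who did Jonas believe that Ayaan might argue the technician will allege ___ could assign the prototype to Daniel in October?

Pre-movement form: Jonas did believe that Ayaan might argue the technician will allege who could assign the prototype to Daniel in October.
'who' functions as the subject of the clause embedded under 'allege'. The gap is right after 'allege'.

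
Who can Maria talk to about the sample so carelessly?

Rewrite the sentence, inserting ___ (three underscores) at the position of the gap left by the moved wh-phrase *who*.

Who can Maria talk to ___ about the sample so carelessly?

In situ: Maria can talk to who about the sample so carelessly.
'who' is the object of the preposition 'to'. The gap is right after 'to'.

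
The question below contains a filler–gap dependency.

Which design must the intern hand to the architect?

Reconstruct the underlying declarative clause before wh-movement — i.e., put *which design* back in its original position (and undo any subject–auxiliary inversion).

The intern must hand which design to the architect.

'which design' is the direct object of 'hand'. Fronting leaves a gap immediately after 'hand':
Which design must the intern hand ___ to the architect?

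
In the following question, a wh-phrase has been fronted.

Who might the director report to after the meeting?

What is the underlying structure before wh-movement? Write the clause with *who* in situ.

The director might report to who after the meeting.

'who' is the object of the preposition 'to'. Fronting leaves a gap immediately after 'to':
Who might the director report to ___ after the meeting?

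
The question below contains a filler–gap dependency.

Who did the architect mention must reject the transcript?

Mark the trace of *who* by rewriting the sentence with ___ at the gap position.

Underlying clause: The architect did mention who must reject the transcript.
'who' is the subject of the clause embedded under 'mention'. The gap is right after 'mention'.

Who did the architect mention ___ must reject the transcript?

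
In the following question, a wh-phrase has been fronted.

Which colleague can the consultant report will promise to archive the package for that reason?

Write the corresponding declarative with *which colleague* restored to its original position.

The consultant can report which colleague will promise to archive the package for that reason.

The filler 'which colleague' is interpreted as the subject of the clause embedded under 'report'. It moves to the left edge, and the trace sits right after 'report':
Which colleague can the consultant report ___ will promise to archive the package for that reason?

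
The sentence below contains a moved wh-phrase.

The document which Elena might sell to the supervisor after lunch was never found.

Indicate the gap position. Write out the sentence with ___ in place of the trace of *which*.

The document which Elena might sell ___ to the supervisor after lunch was never found.

The filler 'which' is interpreted as the direct object of 'sell'. The gap is right after 'sell'.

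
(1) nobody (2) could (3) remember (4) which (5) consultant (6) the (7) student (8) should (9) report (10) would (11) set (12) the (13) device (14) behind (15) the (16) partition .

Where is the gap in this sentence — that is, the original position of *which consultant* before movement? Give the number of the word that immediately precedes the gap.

9

Pre-movement form: The student should report which consultant would set the device behind the partition.
'which consultant' functions as the subject of the clause embedded under 'report'. Wh-movement fronts it, leaving a gap right after 'report':
Nobody could remember which consultant the student should report ___ would set the device behind the partition.
'report' is word 9.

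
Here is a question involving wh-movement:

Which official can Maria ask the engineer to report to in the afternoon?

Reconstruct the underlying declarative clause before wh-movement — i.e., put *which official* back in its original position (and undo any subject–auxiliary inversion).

'which official' functions as the object of the preposition 'to'. It moves to the left edge, and the trace sits right after 'to':
Which official can Maria ask the engineer to report to ___ in the afternoon?

Maria can ask the engineer to report to which official in the afternoon.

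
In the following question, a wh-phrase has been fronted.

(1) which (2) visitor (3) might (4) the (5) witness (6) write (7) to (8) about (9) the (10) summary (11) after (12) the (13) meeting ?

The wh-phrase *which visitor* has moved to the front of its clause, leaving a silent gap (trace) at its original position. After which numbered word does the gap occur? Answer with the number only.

Pre-movement form: The witness might write to which visitor about the summary after the meeting.
'which visitor' functions as the object of the preposition 'to'. Wh-movement fronts it, leaving a gap right after 'to':
Which visitor might the witness write to ___ about the summary after the meeting?
'to' is word 7.

7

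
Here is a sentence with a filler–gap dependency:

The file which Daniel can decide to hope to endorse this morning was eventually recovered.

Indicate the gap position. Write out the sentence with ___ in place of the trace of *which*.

The file which Daniel can decide to hope to endorse ___ this morning was eventually recovered.

'which' is the direct object of 'endorse'. The gap is right after 'endorse'.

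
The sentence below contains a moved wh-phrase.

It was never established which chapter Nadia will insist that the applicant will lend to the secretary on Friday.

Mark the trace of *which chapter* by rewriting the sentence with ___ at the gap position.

It was never established which chapter Nadia will insist that the applicant will lend ___ to the secretary on Friday.

In situ: Nadia will insist that the applicant will lend which chapter to the secretary on Friday.
The filler 'which chapter' is interpreted as the direct object of 'lend'. The gap is right after 'lend'.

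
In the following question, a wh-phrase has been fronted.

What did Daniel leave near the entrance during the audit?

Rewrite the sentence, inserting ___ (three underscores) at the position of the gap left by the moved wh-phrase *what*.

What did Daniel leave ___ near the entrance during the audit?

Underlying clause: Daniel did leave what near the entrance during the audit.
'what' functions as the direct object of 'leave'. The gap is right after 'leave'.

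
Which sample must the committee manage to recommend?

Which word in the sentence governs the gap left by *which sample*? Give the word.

recommend

In situ: The committee must manage to recommend which sample.
The filler 'which sample' is interpreted as the direct object of 'recommend'. Wh-movement fronts it, leaving a gap right after 'recommend':
Which sample must the committee manage to recommend ___?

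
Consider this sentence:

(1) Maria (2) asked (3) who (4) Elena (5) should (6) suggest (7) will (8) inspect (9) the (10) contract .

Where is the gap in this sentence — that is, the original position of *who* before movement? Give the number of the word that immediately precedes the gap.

In situ: Elena should suggest who will inspect the contract.
'who' functions as the subject of the clause embedded under 'suggest'. It moves to the left edge, and the trace sits right after 'suggest':
Maria asked who Elena should suggest ___ will inspect the contract.
'suggest' is word 6.

6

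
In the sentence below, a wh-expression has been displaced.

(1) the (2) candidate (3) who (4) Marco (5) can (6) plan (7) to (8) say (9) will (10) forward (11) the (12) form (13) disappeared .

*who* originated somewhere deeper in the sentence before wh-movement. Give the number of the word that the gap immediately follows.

8

'who' is the subject of the clause embedded under 'say'. It moves to the left edge, and the trace sits right after 'say':
The candidate who Marco can plan to say ___ will forward the form disappeared.
'say' is word 8.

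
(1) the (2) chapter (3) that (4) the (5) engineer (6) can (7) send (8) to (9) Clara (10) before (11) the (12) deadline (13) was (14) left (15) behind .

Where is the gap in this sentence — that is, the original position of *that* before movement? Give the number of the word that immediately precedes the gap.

'that' functions as the direct object of 'send'. It moves to the left edge, and the trace sits right after 'send':
The chapter that the engineer can send ___ to Clara before the deadline was left behind.
'send' is word 7.

7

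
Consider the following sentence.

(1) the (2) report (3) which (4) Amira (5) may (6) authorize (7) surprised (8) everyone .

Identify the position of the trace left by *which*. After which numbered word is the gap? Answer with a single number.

6

'which' is the direct object of 'authorize'. It moves to the left edge, and the trace sits right after 'authorize':
The report which Amira may authorize ___ surprised everyone.
'authorize' is word 6.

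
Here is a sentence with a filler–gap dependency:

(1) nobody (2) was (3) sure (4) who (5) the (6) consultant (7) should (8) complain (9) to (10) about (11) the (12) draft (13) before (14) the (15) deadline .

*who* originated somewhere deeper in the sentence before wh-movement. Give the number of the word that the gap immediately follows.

9

Underlying clause: The consultant should complain to who about the draft before the deadline.
'who' functions as the object of the preposition 'to'. Wh-movement fronts it, leaving a gap right after 'to':
Nobody was sure who the consultant should complain to ___ about the draft before the deadline.
'to' is word 9.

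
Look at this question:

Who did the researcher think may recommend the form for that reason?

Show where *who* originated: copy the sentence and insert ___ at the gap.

Who did the researcher think ___ may recommend the form for that reason?

Before movement: The researcher did think who may recommend the form for that reason.
The filler 'who' is interpreted as the subject of the clause embedded under 'think'. The gap is right after 'think'.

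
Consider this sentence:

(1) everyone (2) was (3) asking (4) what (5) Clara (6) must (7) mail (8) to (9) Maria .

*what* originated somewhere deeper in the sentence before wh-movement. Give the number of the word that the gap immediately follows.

7

Pre-movement form: Clara must mail what to Maria.
'what' is the direct object of 'mail'. Wh-movement fronts it, leaving a gap right after 'mail':
Everyone was asking what Clara must mail ___ to Maria.
'mail' is word 7.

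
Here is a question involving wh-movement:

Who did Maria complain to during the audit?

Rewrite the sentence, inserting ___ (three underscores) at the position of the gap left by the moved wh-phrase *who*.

Who did Maria complain to ___ during the audit?

Underlying clause: Maria did complain to who during the audit.
'who' is the object of the preposition 'to'. The gap is right after 'to'.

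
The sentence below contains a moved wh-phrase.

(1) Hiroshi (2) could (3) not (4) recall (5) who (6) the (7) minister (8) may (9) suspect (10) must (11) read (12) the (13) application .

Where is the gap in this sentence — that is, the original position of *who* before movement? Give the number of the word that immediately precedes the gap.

Underlying clause: The minister may suspect who must read the application.
'who' functions as the subject of the clause embedded under 'suspect'. It moves to the left edge, and the trace sits right after 'suspect':
Hiroshi could not recall who the minister may suspect ___ must read the application.
'suspect' is word 9.

9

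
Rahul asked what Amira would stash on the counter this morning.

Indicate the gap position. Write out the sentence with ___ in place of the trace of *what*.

Underlying clause: Amira would stash what on the counter this morning.
'what' functions as the direct object of 'stash'. The gap is right after 'stash'.

Rahul asked what Amira would stash ___ on the counter this morning.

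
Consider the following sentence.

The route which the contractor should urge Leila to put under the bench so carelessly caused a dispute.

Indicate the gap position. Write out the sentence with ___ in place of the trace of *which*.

'which' is the direct object of 'put'. The gap is right after 'put'.

The route which the contractor should urge Leila to put ___ under the bench so carelessly caused a dispute.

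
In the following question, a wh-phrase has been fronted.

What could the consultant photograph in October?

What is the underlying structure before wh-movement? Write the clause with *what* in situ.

'what' is the direct object of 'photograph'. It moves to the left edge, and the trace sits right after 'photograph':
What could the consultant photograph ___ in October?

The consultant could photograph what in October.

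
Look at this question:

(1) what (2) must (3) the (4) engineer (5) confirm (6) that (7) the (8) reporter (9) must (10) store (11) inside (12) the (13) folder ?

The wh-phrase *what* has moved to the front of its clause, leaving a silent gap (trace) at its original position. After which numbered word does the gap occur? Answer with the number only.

Underlying clause: The engineer must confirm that the reporter must store what inside the folder.
'what' functions as the direct object of 'store'. Wh-movement fronts it, leaving a gap right after 'store':
What must the engineer confirm that the reporter must store ___ inside the folder?
'store' is word 10.

10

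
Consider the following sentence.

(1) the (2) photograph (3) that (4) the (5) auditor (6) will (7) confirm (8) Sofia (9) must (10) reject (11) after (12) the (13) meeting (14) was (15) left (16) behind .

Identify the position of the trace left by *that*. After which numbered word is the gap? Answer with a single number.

'that' functions as the direct object of 'reject'. Wh-movement fronts it, leaving a gap right after 'reject':
The photograph that the auditor will confirm Sofia must reject ___ after the meeting was left behind.
'reject' is word 10.

10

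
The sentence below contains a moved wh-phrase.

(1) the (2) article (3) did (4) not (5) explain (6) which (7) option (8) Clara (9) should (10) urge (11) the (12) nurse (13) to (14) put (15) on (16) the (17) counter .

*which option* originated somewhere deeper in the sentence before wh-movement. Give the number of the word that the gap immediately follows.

14

In situ: Clara should urge the nurse to put which option on the counter.
The filler 'which option' is interpreted as the direct object of 'put'. Wh-movement fronts it, leaving a gap right after 'put':
The article did not explain which option Clara should urge the nurse to put ___ on the counter.
'put' is word 14.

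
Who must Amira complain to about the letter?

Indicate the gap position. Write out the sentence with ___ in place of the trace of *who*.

Pre-movement form: Amira must complain to who about the letter.
The filler 'who' is interpreted as the object of the preposition 'to'. The gap is right after 'to'.

Who must Amira complain to ___ about the letter?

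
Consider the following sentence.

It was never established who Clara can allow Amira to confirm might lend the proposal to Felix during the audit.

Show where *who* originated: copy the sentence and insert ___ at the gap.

In situ: Clara can allow Amira to confirm who might lend the proposal to Felix during the audit.
The filler 'who' is interpreted as the subject of the clause embedded under 'confirm'. The gap is right after 'confirm'.

It was never established who Clara can allow Amira to confirm ___ might lend the proposal to Felix during the audit.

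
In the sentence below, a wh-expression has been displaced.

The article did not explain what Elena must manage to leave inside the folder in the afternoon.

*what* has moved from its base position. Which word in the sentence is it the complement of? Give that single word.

leave

In situ: Elena must manage to leave what inside the folder in the afternoon.
'what' is the direct object of 'leave'. Wh-movement fronts it, leaving a gap right after 'leave':
The article did not explain what Elena must manage to leave ___ inside the folder in the afternoon.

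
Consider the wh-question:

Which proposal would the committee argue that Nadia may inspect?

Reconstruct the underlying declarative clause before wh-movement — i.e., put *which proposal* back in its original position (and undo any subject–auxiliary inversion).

'which proposal' functions as the direct object of 'inspect'. Fronting leaves a gap immediately after 'inspect':
Which proposal would the committee argue that Nadia may inspect ___?

The committee would argue that Nadia may inspect which proposal.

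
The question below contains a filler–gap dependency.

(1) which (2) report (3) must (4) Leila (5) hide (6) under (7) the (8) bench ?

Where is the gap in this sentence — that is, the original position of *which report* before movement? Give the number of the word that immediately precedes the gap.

5

In situ: Leila must hide which report under the bench.
'which report' is the direct object of 'hide'. Fronting leaves a gap immediately after 'hide':
Which report must Leila hide ___ under the bench?
'hide' is word 5.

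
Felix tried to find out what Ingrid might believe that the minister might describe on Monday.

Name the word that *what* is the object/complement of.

describe

In situ: Ingrid might believe that the minister might describe what on Monday.
'what' functions as the direct object of 'describe'. It moves to the left edge, and the trace sits right after 'describe':
Felix tried to find out what Ingrid might believe that the minister might describe ___ on Monday.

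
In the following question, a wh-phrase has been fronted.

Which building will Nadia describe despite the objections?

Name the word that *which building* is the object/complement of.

describe

Underlying clause: Nadia will describe which building despite the objections.
'which building' functions as the direct object of 'describe'. Wh-movement fronts it, leaving a gap right after 'describe':
Which building will Nadia describe ___ despite the objections?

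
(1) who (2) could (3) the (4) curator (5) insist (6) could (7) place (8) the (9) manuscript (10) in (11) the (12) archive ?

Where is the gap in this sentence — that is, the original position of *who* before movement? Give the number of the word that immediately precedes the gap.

Underlying clause: The curator could insist who could place the manuscript in the archive.
The filler 'who' is interpreted as the subject of the clause embedded under 'insist'. Wh-movement fronts it, leaving a gap right after 'insist':
Who could the curator insist ___ could place the manuscript in the archive?
'insist' is word 5.

5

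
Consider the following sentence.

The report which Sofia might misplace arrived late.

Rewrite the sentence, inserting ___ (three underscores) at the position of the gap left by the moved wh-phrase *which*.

'which' functions as the direct object of 'misplace'. The gap is right after 'misplace'.

The report which Sofia might misplace ___ arrived late.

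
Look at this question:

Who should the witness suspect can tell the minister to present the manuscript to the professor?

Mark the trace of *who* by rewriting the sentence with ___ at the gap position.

Who should the witness suspect ___ can tell the minister to present the manuscript to the professor?

Underlying clause: The witness should suspect who can tell the minister to present the manuscript to the professor.
The filler 'who' is interpreted as the subject of the clause embedded under 'suspect'. The gap is right after 'suspect'.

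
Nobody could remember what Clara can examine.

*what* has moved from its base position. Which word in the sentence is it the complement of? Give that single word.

examine

Before movement: Clara can examine what.
'what' is the direct object of 'examine'. Fronting leaves a gap immediately after 'examine':
Nobody could remember what Clara can examine ___.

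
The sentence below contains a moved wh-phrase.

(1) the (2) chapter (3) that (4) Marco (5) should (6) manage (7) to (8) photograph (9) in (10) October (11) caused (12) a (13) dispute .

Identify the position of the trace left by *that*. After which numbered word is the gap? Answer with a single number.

8

'that' is the direct object of 'photograph'. Fronting leaves a gap immediately after 'photograph':
The chapter that Marco should manage to photograph ___ in October caused a dispute.
'photograph' is word 8.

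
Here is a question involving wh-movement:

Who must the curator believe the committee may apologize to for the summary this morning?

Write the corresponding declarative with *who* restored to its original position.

The filler 'who' is interpreted as the object of the preposition 'to'. It moves to the left edge, and the trace sits right after 'to':
Who must the curator believe the committee may apologize to ___ for the summary this morning?

The curator must believe the committee may apologize to who for the summary this morning.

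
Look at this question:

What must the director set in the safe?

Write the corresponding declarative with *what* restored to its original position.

The filler 'what' is interpreted as the direct object of 'set'. It moves to the left edge, and the trace sits right after 'set':
What must the director set ___ in the safe?

The director must set what in the safe.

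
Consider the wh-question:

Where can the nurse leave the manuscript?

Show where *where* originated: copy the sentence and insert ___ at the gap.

Where can the nurse leave the manuscript ___?

Pre-movement form: The nurse can leave the manuscript where.
The filler 'where' is interpreted as the locative complement of 'leave'. The gap is right after 'manuscript'.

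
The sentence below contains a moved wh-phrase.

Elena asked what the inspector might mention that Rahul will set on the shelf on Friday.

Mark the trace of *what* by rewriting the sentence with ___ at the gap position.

Pre-movement form: The inspector might mention that Rahul will set what on the shelf on Friday.
'what' is the direct object of 'set'. The gap is right after 'set'.

Elena asked what the inspector might mention that Rahul will set ___ on the shelf on Friday.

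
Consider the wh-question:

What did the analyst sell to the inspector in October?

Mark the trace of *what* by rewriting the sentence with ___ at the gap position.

Pre-movement form: The analyst did sell what to the inspector in October.
'what' is the direct object of 'sell'. The gap is right after 'sell'.

What did the analyst sell ___ to the inspector in October?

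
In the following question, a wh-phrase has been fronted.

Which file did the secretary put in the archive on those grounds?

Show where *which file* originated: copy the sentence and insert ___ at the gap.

In situ: The secretary did put which file in the archive on those grounds.
'which file' is the direct object of 'put'. The gap is right after 'put'.

Which file did the secretary put ___ in the archive on those grounds?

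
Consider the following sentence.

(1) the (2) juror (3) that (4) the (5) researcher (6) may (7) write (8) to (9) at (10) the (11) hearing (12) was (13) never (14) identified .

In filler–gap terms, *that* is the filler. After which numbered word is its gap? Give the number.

8

'that' is the object of the preposition 'to'. It moves to the left edge, and the trace sits right after 'to':
The juror that the researcher may write to ___ at the hearing was never identified.
'to' is word 8.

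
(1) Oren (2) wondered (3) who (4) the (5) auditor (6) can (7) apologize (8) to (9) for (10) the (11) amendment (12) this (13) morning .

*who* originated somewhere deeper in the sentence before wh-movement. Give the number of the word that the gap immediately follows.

Before movement: The auditor can apologize to who for the amendment this morning.
The filler 'who' is interpreted as the object of the preposition 'to'. It moves to the left edge, and the trace sits right after 'to':
Oren wondered who the auditor can apologize to ___ for the amendment this morning.
'to' is word 8.

8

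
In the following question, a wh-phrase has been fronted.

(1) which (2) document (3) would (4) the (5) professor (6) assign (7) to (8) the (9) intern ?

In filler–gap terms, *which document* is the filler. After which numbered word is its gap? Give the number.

6

In situ: The professor would assign which document to the intern.
The filler 'which document' is interpreted as the direct object of 'assign'. Wh-movement fronts it, leaving a gap right after 'assign':
Which document would the professor assign ___ to the intern?
'assign' is word 6.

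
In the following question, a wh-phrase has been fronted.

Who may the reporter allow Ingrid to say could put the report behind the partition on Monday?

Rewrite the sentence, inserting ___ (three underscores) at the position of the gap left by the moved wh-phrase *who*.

In situ: The reporter may allow Ingrid to say who could put the report behind the partition on Monday.
The filler 'who' is interpreted as the subject of the clause embedded under 'say'. The gap is right after 'say'.

Who may the reporter allow Ingrid to say ___ could put the report behind the partition on Monday?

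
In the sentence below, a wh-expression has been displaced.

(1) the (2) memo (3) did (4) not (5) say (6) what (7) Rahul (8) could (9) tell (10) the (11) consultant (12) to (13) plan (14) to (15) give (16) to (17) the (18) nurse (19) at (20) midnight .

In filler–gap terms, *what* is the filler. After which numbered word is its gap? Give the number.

Pre-movement form: Rahul could tell the consultant to plan to give what to the nurse at midnight.
'what' is the direct object of 'give'. Fronting leaves a gap immediately after 'give':
The memo did not say what Rahul could tell the consultant to plan to give ___ to the nurse at midnight.
'give' is word 15.

15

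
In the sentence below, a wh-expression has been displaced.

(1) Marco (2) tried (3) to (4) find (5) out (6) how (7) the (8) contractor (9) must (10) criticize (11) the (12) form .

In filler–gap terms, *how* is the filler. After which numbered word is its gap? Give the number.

Before movement: The contractor must criticize the form how.
'how' functions as the manner adjunct. Wh-movement fronts it, leaving a gap right after 'form':
Marco tried to find out how the contractor must criticize the form ___.
'form' is word 12.

12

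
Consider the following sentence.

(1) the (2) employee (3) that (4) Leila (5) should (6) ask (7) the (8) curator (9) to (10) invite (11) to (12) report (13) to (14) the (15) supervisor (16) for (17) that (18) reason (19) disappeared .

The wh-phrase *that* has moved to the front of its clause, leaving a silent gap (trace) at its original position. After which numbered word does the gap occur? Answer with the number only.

The filler 'that' is interpreted as the direct object of 'invite'. Fronting leaves a gap immediately after 'invite':
The employee that Leila should ask the curator to invite ___ to report to the supervisor for that reason disappeared.
'invite' is word 10.

10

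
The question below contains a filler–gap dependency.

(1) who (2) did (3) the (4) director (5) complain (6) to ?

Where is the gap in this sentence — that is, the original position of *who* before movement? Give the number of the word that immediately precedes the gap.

6

In situ: The director did complain to who.
The filler 'who' is interpreted as the object of the preposition 'to'. Fronting leaves a gap immediately after 'to':
Who did the director complain to ___?
'to' is word 6.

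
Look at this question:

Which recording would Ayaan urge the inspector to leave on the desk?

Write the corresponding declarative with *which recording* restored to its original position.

The filler 'which recording' is interpreted as the direct object of 'leave'. Fronting leaves a gap immediately after 'leave':
Which recording would Ayaan urge the inspector to leave ___ on the desk?

Ayaan would urge the inspector to leave which recording on the desk.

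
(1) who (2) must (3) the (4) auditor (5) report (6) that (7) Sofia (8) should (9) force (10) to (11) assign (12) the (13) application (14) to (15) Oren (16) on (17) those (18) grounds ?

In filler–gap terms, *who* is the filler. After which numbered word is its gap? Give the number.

Before movement: The auditor must report that Sofia should force who to assign the application to Oren on those grounds.
'who' functions as the direct object of 'force'. Fronting leaves a gap immediately after 'force':
Who must the auditor report that Sofia should force ___ to assign the application to Oren on those grounds?
'force' is word 9.

9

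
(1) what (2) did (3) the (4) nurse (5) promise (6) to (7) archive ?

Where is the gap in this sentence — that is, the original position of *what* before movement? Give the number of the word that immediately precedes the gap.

In situ: The nurse did promise to archive what.
The filler 'what' is interpreted as the direct object of 'archive'. It moves to the left edge, and the trace sits right after 'archive':
What did the nurse promise to archive ___?
'archive' is word 7.

7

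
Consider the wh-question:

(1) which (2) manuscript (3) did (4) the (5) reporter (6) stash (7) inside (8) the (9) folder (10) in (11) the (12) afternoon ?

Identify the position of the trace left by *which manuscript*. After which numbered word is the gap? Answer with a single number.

6

Pre-movement form: The reporter did stash which manuscript inside the folder in the afternoon.
'which manuscript' is the direct object of 'stash'. Fronting leaves a gap immediately after 'stash':
Which manuscript did the reporter stash ___ inside the folder in the afternoon?
'stash' is word 6.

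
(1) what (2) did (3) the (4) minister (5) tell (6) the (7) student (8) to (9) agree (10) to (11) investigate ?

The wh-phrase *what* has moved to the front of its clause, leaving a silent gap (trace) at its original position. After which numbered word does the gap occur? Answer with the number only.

In situ: The minister did tell the student to agree to investigate what.
'what' is the direct object of 'investigate'. Fronting leaves a gap immediately after 'investigate':
What did the minister tell the student to agree to investigate ___?
'investigate' is word 11.

11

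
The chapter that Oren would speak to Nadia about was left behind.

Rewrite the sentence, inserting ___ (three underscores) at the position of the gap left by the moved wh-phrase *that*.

'that' functions as the object of the preposition 'about'. The gap is right after 'about'.

The chapter that Oren would speak to Nadia about ___ was left behind.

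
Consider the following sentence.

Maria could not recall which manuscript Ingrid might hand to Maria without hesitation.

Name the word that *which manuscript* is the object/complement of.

Before movement: Ingrid might hand which manuscript to Maria without hesitation.
The filler 'which manuscript' is interpreted as the direct object of 'hand'. It moves to the left edge, and the trace sits right after 'hand':
Maria could not recall which manuscript Ingrid might hand ___ to Maria without hesitation.

hand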